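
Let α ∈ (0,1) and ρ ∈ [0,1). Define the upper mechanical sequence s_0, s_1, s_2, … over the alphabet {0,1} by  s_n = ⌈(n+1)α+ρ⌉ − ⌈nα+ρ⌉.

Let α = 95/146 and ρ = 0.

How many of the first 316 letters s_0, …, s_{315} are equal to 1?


206

#1s = Σ_{n=0}^{315} s_n = Σ_{n=0}^{315} (⌈(n+1)α+ρ⌉ − ⌈nα+ρ⌉)
the sum telescopes: every ⌈nα+ρ⌉ with 0 < n < 316 appears once with + and once with −, leaving ⌈316α+ρ⌉ − ⌈0·α+ρ⌉
316α + ρ = (316·95) / 146 = 30020/146
ρ = 0/146
⌈30020/146⌉ = 206,  ⌈0/146⌉ = 0
#1s = 206 − 0 = 206


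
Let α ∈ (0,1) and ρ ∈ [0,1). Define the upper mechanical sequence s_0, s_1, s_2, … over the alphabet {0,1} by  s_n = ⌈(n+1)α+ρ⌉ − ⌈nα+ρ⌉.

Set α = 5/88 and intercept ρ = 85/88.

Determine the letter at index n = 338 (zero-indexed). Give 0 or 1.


(n+1)α + ρ = (339·5 + 85) / 88 = 1780/88
nα + ρ     = (338·5 + 85) / 88 = 1775/88
⌈1780/88⌉ = 21,  ⌈1775/88⌉ = 21
s_{338} = 21 − 21 = 0

0


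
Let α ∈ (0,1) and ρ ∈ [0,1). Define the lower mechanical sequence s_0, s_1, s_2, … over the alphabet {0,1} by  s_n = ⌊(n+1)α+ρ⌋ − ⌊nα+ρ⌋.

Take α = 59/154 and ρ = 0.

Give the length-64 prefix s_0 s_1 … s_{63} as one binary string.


n=0: ⌊(1·59)/154⌋ − ⌊(0·59)/154⌋ = ⌊59/154⌋ − ⌊0/154⌋ = 0 − 0 = 0
n=1: ⌊(2·59)/154⌋ − ⌊(1·59)/154⌋ = ⌊118/154⌋ − ⌊59/154⌋ = 0 − 0 = 0
n=2: ⌊(3·59)/154⌋ − ⌊(2·59)/154⌋ = ⌊177/154⌋ − ⌊118/154⌋ = 1 − 0 = 1
n=3: ⌊(4·59)/154⌋ − ⌊(3·59)/154⌋ = ⌊236/154⌋ − ⌊177/154⌋ = 1 − 1 = 0
n=4: ⌊(5·59)/154⌋ − ⌊(4·59)/154⌋ = ⌊295/154⌋ − ⌊236/154⌋ = 1 − 1 = 0
n=5: ⌊(6·59)/154⌋ − ⌊(5·59)/154⌋ = ⌊354/154⌋ − ⌊295/154⌋ = 2 − 1 = 1
n=6: ⌊(7·59)/154⌋ − ⌊(6·59)/154⌋ = ⌊413/154⌋ − ⌊354/154⌋ = 2 − 2 = 0
n=7: ⌊(8·59)/154⌋ − ⌊(7·59)/154⌋ = ⌊472/154⌋ − ⌊413/154⌋ = 3 − 2 = 1
n=8: ⌊(9·59)/154⌋ − ⌊(8·59)/154⌋ = ⌊531/154⌋ − ⌊472/154⌋ = 3 − 3 = 0
n=9: ⌊(10·59)/154⌋ − ⌊(9·59)/154⌋ = ⌊590/154⌋ − ⌊531/154⌋ = 3 − 3 = 0
n=10: ⌊(11·59)/154⌋ − ⌊(10·59)/154⌋ = ⌊649/154⌋ − ⌊590/154⌋ = 4 − 3 = 1
n=11: ⌊(12·59)/154⌋ − ⌊(11·59)/154⌋ = ⌊708/154⌋ − ⌊649/154⌋ = 4 − 4 = 0
n=12: ⌊(13·59)/154⌋ − ⌊(12·59)/154⌋ = ⌊767/154⌋ − ⌊708/154⌋ = 4 − 4 = 0
n=13: ⌊(14·59)/154⌋ − ⌊(13·59)/154⌋ = ⌊826/154⌋ − ⌊767/154⌋ = 5 − 4 = 1
n=14: ⌊(15·59)/154⌋ − ⌊(14·59)/154⌋ = ⌊885/154⌋ − ⌊826/154⌋ = 5 − 5 = 0
n=15: ⌊(16·59)/154⌋ − ⌊(15·59)/154⌋ = ⌊944/154⌋ − ⌊885/154⌋ = 6 − 5 = 1
n=16: ⌊(17·59)/154⌋ − ⌊(16·59)/154⌋ = ⌊1003/154⌋ − ⌊944/154⌋ = 6 − 6 = 0
n=17: ⌊(18·59)/154⌋ − ⌊(17·59)/154⌋ = ⌊1062/154⌋ − ⌊1003/154⌋ = 6 − 6 = 0
n=18: ⌊(19·59)/154⌋ − ⌊(18·59)/154⌋ = ⌊1121/154⌋ − ⌊1062/154⌋ = 7 − 6 = 1
n=19: ⌊(20·59)/154⌋ − ⌊(19·59)/154⌋ = ⌊1180/154⌋ − ⌊1121/154⌋ = 7 − 7 = 0
n=20: ⌊(21·59)/154⌋ − ⌊(20·59)/154⌋ = ⌊1239/154⌋ − ⌊1180/154⌋ = 8 − 7 = 1
n=21: ⌊(22·59)/154⌋ − ⌊(21·59)/154⌋ = ⌊1298/154⌋ − ⌊1239/154⌋ = 8 − 8 = 0
n=22: ⌊(23·59)/154⌋ − ⌊(22·59)/154⌋ = ⌊1357/154⌋ − ⌊1298/154⌋ = 8 − 8 = 0
n=23: ⌊(24·59)/154⌋ − ⌊(23·59)/154⌋ = ⌊1416/154⌋ − ⌊1357/154⌋ = 9 − 8 = 1
n=24: ⌊(25·59)/154⌋ − ⌊(24·59)/154⌋ = ⌊1475/154⌋ − ⌊1416/154⌋ = 9 − 9 = 0
n=25: ⌊(26·59)/154⌋ − ⌊(25·59)/154⌋ = ⌊1534/154⌋ − ⌊1475/154⌋ = 9 − 9 = 0
n=26: ⌊(27·59)/154⌋ − ⌊(26·59)/154⌋ = ⌊1593/154⌋ − ⌊1534/154⌋ = 10 − 9 = 1
n=27: ⌊(28·59)/154⌋ − ⌊(27·59)/154⌋ = ⌊1652/154⌋ − ⌊1593/154⌋ = 10 − 10 = 0
n=28: ⌊(29·59)/154⌋ − ⌊(28·59)/154⌋ = ⌊1711/154⌋ − ⌊1652/154⌋ = 11 − 10 = 1
n=29: ⌊(30·59)/154⌋ − ⌊(29·59)/154⌋ = ⌊1770/154⌋ − ⌊1711/154⌋ = 11 − 11 = 0
n=30: ⌊(31·59)/154⌋ − ⌊(30·59)/154⌋ = ⌊1829/154⌋ − ⌊1770/154⌋ = 11 − 11 = 0
n=31: ⌊(32·59)/154⌋ − ⌊(31·59)/154⌋ = ⌊1888/154⌋ − ⌊1829/154⌋ = 12 − 11 = 1
n=32: ⌊(33·59)/154⌋ − ⌊(32·59)/154⌋ = ⌊1947/154⌋ − ⌊1888/154⌋ = 12 − 12 = 0
n=33: ⌊(34·59)/154⌋ − ⌊(33·59)/154⌋ = ⌊2006/154⌋ − ⌊1947/154⌋ = 13 − 12 = 1
n=34: ⌊(35·59)/154⌋ − ⌊(34·59)/154⌋ = ⌊2065/154⌋ − ⌊2006/154⌋ = 13 − 13 = 0
n=35: ⌊(36·59)/154⌋ − ⌊(35·59)/154⌋ = ⌊2124/154⌋ − ⌊2065/154⌋ = 13 − 13 = 0
n=36: ⌊(37·59)/154⌋ − ⌊(36·59)/154⌋ = ⌊2183/154⌋ − ⌊2124/154⌋ = 14 − 13 = 1
n=37: ⌊(38·59)/154⌋ − ⌊(37·59)/154⌋ = ⌊2242/154⌋ − ⌊2183/154⌋ = 14 − 14 = 0
n=38: ⌊(39·59)/154⌋ − ⌊(38·59)/154⌋ = ⌊2301/154⌋ − ⌊2242/154⌋ = 14 − 14 = 0
n=39: ⌊(40·59)/154⌋ − ⌊(39·59)/154⌋ = ⌊2360/154⌋ − ⌊2301/154⌋ = 15 − 14 = 1
n=40: ⌊(41·59)/154⌋ − ⌊(40·59)/154⌋ = ⌊2419/154⌋ − ⌊2360/154⌋ = 15 − 15 = 0
n=41: ⌊(42·59)/154⌋ − ⌊(41·59)/154⌋ = ⌊2478/154⌋ − ⌊2419/154⌋ = 16 − 15 = 1
n=42: ⌊(43·59)/154⌋ − ⌊(42·59)/154⌋ = ⌊2537/154⌋ − ⌊2478/154⌋ = 16 − 16 = 0
n=43: ⌊(44·59)/154⌋ − ⌊(43·59)/154⌋ = ⌊2596/154⌋ − ⌊2537/154⌋ = 16 − 16 = 0
n=44: ⌊(45·59)/154⌋ − ⌊(44·59)/154⌋ = ⌊2655/154⌋ − ⌊2596/154⌋ = 17 − 16 = 1
n=45: ⌊(46·59)/154⌋ − ⌊(45·59)/154⌋ = ⌊2714/154⌋ − ⌊2655/154⌋ = 17 − 17 = 0
n=46: ⌊(47·59)/154⌋ − ⌊(46·59)/154⌋ = ⌊2773/154⌋ − ⌊2714/154⌋ = 18 − 17 = 1
n=47: ⌊(48·59)/154⌋ − ⌊(47·59)/154⌋ = ⌊2832/154⌋ − ⌊2773/154⌋ = 18 − 18 = 0
n=48: ⌊(49·59)/154⌋ − ⌊(48·59)/154⌋ = ⌊2891/154⌋ − ⌊2832/154⌋ = 18 − 18 = 0
n=49: ⌊(50·59)/154⌋ − ⌊(49·59)/154⌋ = ⌊2950/154⌋ − ⌊2891/154⌋ = 19 − 18 = 1
n=50: ⌊(51·59)/154⌋ − ⌊(50·59)/154⌋ = ⌊3009/154⌋ − ⌊2950/154⌋ = 19 − 19 = 0
n=51: ⌊(52·59)/154⌋ − ⌊(51·59)/154⌋ = ⌊3068/154⌋ − ⌊3009/154⌋ = 19 − 19 = 0
n=52: ⌊(53·59)/154⌋ − ⌊(52·59)/154⌋ = ⌊3127/154⌋ − ⌊3068/154⌋ = 20 − 19 = 1
n=53: ⌊(54·59)/154⌋ − ⌊(53·59)/154⌋ = ⌊3186/154⌋ − ⌊3127/154⌋ = 20 − 20 = 0
n=54: ⌊(55·59)/154⌋ − ⌊(54·59)/154⌋ = ⌊3245/154⌋ − ⌊3186/154⌋ = 21 − 20 = 1
n=55: ⌊(56·59)/154⌋ − ⌊(55·59)/154⌋ = ⌊3304/154⌋ − ⌊3245/154⌋ = 21 − 21 = 0
n=56: ⌊(57·59)/154⌋ − ⌊(56·59)/154⌋ = ⌊3363/154⌋ − ⌊3304/154⌋ = 21 − 21 = 0
n=57: ⌊(58·59)/154⌋ − ⌊(57·59)/154⌋ = ⌊3422/154⌋ − ⌊3363/154⌋ = 22 − 21 = 1
n=58: ⌊(59·59)/154⌋ − ⌊(58·59)/154⌋ = ⌊3481/154⌋ − ⌊3422/154⌋ = 22 − 22 = 0
n=59: ⌊(60·59)/154⌋ − ⌊(59·59)/154⌋ = ⌊3540/154⌋ − ⌊3481/154⌋ = 22 − 22 = 0
n=60: ⌊(61·59)/154⌋ − ⌊(60·59)/154⌋ = ⌊3599/154⌋ − ⌊3540/154⌋ = 23 − 22 = 1
n=61: ⌊(62·59)/154⌋ − ⌊(61·59)/154⌋ = ⌊3658/154⌋ − ⌊3599/154⌋ = 23 − 23 = 0
n=62: ⌊(63·59)/154⌋ − ⌊(62·59)/154⌋ = ⌊3717/154⌋ − ⌊3658/154⌋ = 24 − 23 = 1
n=63: ⌊(64·59)/154⌋ − ⌊(63·59)/154⌋ = ⌊3776/154⌋ − ⌊3717/154⌋ = 24 − 24 = 0

0010010100100101001010010010100101001001010010100100101001001010


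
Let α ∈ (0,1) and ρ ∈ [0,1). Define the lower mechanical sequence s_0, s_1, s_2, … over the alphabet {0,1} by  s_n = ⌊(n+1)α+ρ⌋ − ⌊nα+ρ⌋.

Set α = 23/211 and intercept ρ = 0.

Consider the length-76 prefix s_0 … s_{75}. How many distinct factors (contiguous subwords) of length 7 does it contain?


t_n = ⌊(n·23)/211⌋ for n = 0 … 76:
  n=0…9: ⌊0/211⌋=0 ⌊23/211⌋=0 ⌊46/211⌋=0 ⌊69/211⌋=0 ⌊92/211⌋=0 ⌊115/211⌋=0 ⌊138/211⌋=0 ⌊161/211⌋=0 ⌊184/211⌋=0 ⌊207/211⌋=0
  n=10…19: ⌊230/211⌋=1 ⌊253/211⌋=1 ⌊276/211⌋=1 ⌊299/211⌋=1 ⌊322/211⌋=1 ⌊345/211⌋=1 ⌊368/211⌋=1 ⌊391/211⌋=1 ⌊414/211⌋=1 ⌊437/211⌋=2
  n=20…29: ⌊460/211⌋=2 ⌊483/211⌋=2 ⌊506/211⌋=2 ⌊529/211⌋=2 ⌊552/211⌋=2 ⌊575/211⌋=2 ⌊598/211⌋=2 ⌊621/211⌋=2 ⌊644/211⌋=3 ⌊667/211⌋=3
  n=30…39: ⌊690/211⌋=3 ⌊713/211⌋=3 ⌊736/211⌋=3 ⌊759/211⌋=3 ⌊782/211⌋=3 ⌊805/211⌋=3 ⌊828/211⌋=3 ⌊851/211⌋=4 ⌊874/211⌋=4 ⌊897/211⌋=4
  n=40…49: ⌊920/211⌋=4 ⌊943/211⌋=4 ⌊966/211⌋=4 ⌊989/211⌋=4 ⌊1012/211⌋=4 ⌊1035/211⌋=4 ⌊1058/211⌋=5 ⌊1081/211⌋=5 ⌊1104/211⌋=5 ⌊1127/211⌋=5
  n=50…59: ⌊1150/211⌋=5 ⌊1173/211⌋=5 ⌊1196/211⌋=5 ⌊1219/211⌋=5 ⌊1242/211⌋=5 ⌊1265/211⌋=5 ⌊1288/211⌋=6 ⌊1311/211⌋=6 ⌊1334/211⌋=6 ⌊1357/211⌋=6
  n=60…69: ⌊1380/211⌋=6 ⌊1403/211⌋=6 ⌊1426/211⌋=6 ⌊1449/211⌋=6 ⌊1472/211⌋=6 ⌊1495/211⌋=7 ⌊1518/211⌋=7 ⌊1541/211⌋=7 ⌊1564/211⌋=7 ⌊1587/211⌋=7
  n=70…76: ⌊1610/211⌋=7 ⌊1633/211⌋=7 ⌊1656/211⌋=7 ⌊1679/211⌋=7 ⌊1702/211⌋=8 ⌊1725/211⌋=8 ⌊1748/211⌋=8
s_n = t_(n+1) − t_n for n = 0 … 75 gives
prefix = 0000000001000000001000000001000000001000000001000000000100000000100000000100
slide a length-7 window over [0..6] … [69..75] (70 windows); first occurrence of each distinct factor:
  [  0..  6] 0000000
  [  3..  9] 0000001
  [  4.. 10] 0000010
  [  5.. 11] 0000100
  [  6.. 12] 0001000
  [  7.. 13] 0010000
  [  8.. 14] 0100000
  [  9.. 15] 1000000
  (the other 62 windows repeat one of these)
distinct factors: {0000000, 0000001, 0000010, 0000100, 0001000, 0010000, 0100000, 1000000}
count = 8  (Sturmian bound for length 7 is 8)

8


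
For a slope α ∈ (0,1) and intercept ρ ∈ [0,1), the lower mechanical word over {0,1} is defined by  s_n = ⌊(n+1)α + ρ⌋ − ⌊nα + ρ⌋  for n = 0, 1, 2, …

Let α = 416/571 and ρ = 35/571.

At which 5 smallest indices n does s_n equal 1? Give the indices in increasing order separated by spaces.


n=0: ⌊451/571⌋−⌊35/571⌋ = 0−0 = 0
n=1: ⌊867/571⌋−⌊451/571⌋ = 1−0 = 1  ← one
n=2: ⌊1283/571⌋−⌊867/571⌋ = 2−1 = 1  ← one
n=3: ⌊1699/571⌋−⌊1283/571⌋ = 2−2 = 0
n=4: ⌊2115/571⌋−⌊1699/571⌋ = 3−2 = 1  ← one
n=5: ⌊2531/571⌋−⌊2115/571⌋ = 4−3 = 1  ← one
n=6: ⌊2947/571⌋−⌊2531/571⌋ = 5−4 = 1  ← one
positions of the first 5 ones: 1 2 4 5 6

1 2 4 5 6


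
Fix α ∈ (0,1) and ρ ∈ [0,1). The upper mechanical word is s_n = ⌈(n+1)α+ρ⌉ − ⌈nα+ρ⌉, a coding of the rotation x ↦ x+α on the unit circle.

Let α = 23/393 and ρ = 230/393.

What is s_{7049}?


(n+1)α + ρ = (7050·23 + 230) / 393 = 162380/393
nα + ρ     = (7049·23 + 230) / 393 = 162357/393
⌈162380/393⌉ = 414,  ⌈162357/393⌉ = 414
s_{7049} = 414 − 414 = 0

0


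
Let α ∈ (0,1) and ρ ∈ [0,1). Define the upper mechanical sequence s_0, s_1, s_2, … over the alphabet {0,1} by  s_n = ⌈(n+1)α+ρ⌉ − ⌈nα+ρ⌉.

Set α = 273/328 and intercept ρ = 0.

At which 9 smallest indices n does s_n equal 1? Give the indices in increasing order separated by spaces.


0 1 2 3 4 6 7 8 9

n=0: ⌈273/328⌉−⌈0/328⌉ = 1−0 = 1  ← one
n=1: ⌈546/328⌉−⌈273/328⌉ = 2−1 = 1  ← one
n=2: ⌈819/328⌉−⌈546/328⌉ = 3−2 = 1  ← one
n=3: ⌈1092/328⌉−⌈819/328⌉ = 4−3 = 1  ← one
n=4: ⌈1365/328⌉−⌈1092/328⌉ = 5−4 = 1  ← one
n=5: ⌈1638/328⌉−⌈1365/328⌉ = 5−5 = 0
n=6: ⌈1911/328⌉−⌈1638/328⌉ = 6−5 = 1  ← one
n=7: ⌈2184/328⌉−⌈1911/328⌉ = 7−6 = 1  ← one
n=8: ⌈2457/328⌉−⌈2184/328⌉ = 8−7 = 1  ← one
n=9: ⌈2730/328⌉−⌈2457/328⌉ = 9−8 = 1  ← one
positions of the first 9 ones: 0 1 2 3 4 6 7 8 9


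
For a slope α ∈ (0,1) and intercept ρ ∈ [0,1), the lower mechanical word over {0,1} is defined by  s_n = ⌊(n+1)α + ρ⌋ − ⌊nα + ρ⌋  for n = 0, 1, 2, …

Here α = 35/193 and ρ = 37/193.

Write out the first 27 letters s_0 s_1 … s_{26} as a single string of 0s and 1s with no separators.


n=0: ⌊(1·35+37)/193⌋ − ⌊(0·35+37)/193⌋ = ⌊72/193⌋ − ⌊37/193⌋ = 0 − 0 = 0
n=1: ⌊(2·35+37)/193⌋ − ⌊(1·35+37)/193⌋ = ⌊107/193⌋ − ⌊72/193⌋ = 0 − 0 = 0
n=2: ⌊(3·35+37)/193⌋ − ⌊(2·35+37)/193⌋ = ⌊142/193⌋ − ⌊107/193⌋ = 0 − 0 = 0
n=3: ⌊(4·35+37)/193⌋ − ⌊(3·35+37)/193⌋ = ⌊177/193⌋ − ⌊142/193⌋ = 0 − 0 = 0
n=4: ⌊(5·35+37)/193⌋ − ⌊(4·35+37)/193⌋ = ⌊212/193⌋ − ⌊177/193⌋ = 1 − 0 = 1
n=5: ⌊(6·35+37)/193⌋ − ⌊(5·35+37)/193⌋ = ⌊247/193⌋ − ⌊212/193⌋ = 1 − 1 = 0
n=6: ⌊(7·35+37)/193⌋ − ⌊(6·35+37)/193⌋ = ⌊282/193⌋ − ⌊247/193⌋ = 1 − 1 = 0
n=7: ⌊(8·35+37)/193⌋ − ⌊(7·35+37)/193⌋ = ⌊317/193⌋ − ⌊282/193⌋ = 1 − 1 = 0
n=8: ⌊(9·35+37)/193⌋ − ⌊(8·35+37)/193⌋ = ⌊352/193⌋ − ⌊317/193⌋ = 1 − 1 = 0
n=9: ⌊(10·35+37)/193⌋ − ⌊(9·35+37)/193⌋ = ⌊387/193⌋ − ⌊352/193⌋ = 2 − 1 = 1
n=10: ⌊(11·35+37)/193⌋ − ⌊(10·35+37)/193⌋ = ⌊422/193⌋ − ⌊387/193⌋ = 2 − 2 = 0
n=11: ⌊(12·35+37)/193⌋ − ⌊(11·35+37)/193⌋ = ⌊457/193⌋ − ⌊422/193⌋ = 2 − 2 = 0
n=12: ⌊(13·35+37)/193⌋ − ⌊(12·35+37)/193⌋ = ⌊492/193⌋ − ⌊457/193⌋ = 2 − 2 = 0
n=13: ⌊(14·35+37)/193⌋ − ⌊(13·35+37)/193⌋ = ⌊527/193⌋ − ⌊492/193⌋ = 2 − 2 = 0
n=14: ⌊(15·35+37)/193⌋ − ⌊(14·35+37)/193⌋ = ⌊562/193⌋ − ⌊527/193⌋ = 2 − 2 = 0
n=15: ⌊(16·35+37)/193⌋ − ⌊(15·35+37)/193⌋ = ⌊597/193⌋ − ⌊562/193⌋ = 3 − 2 = 1
n=16: ⌊(17·35+37)/193⌋ − ⌊(16·35+37)/193⌋ = ⌊632/193⌋ − ⌊597/193⌋ = 3 − 3 = 0
n=17: ⌊(18·35+37)/193⌋ − ⌊(17·35+37)/193⌋ = ⌊667/193⌋ − ⌊632/193⌋ = 3 − 3 = 0
n=18: ⌊(19·35+37)/193⌋ − ⌊(18·35+37)/193⌋ = ⌊702/193⌋ − ⌊667/193⌋ = 3 − 3 = 0
n=19: ⌊(20·35+37)/193⌋ − ⌊(19·35+37)/193⌋ = ⌊737/193⌋ − ⌊702/193⌋ = 3 − 3 = 0
n=20: ⌊(21·35+37)/193⌋ − ⌊(20·35+37)/193⌋ = ⌊772/193⌋ − ⌊737/193⌋ = 4 − 3 = 1
n=21: ⌊(22·35+37)/193⌋ − ⌊(21·35+37)/193⌋ = ⌊807/193⌋ − ⌊772/193⌋ = 4 − 4 = 0
n=22: ⌊(23·35+37)/193⌋ − ⌊(22·35+37)/193⌋ = ⌊842/193⌋ − ⌊807/193⌋ = 4 − 4 = 0
n=23: ⌊(24·35+37)/193⌋ − ⌊(23·35+37)/193⌋ = ⌊877/193⌋ − ⌊842/193⌋ = 4 − 4 = 0
n=24: ⌊(25·35+37)/193⌋ − ⌊(24·35+37)/193⌋ = ⌊912/193⌋ − ⌊877/193⌋ = 4 − 4 = 0
n=25: ⌊(26·35+37)/193⌋ − ⌊(25·35+37)/193⌋ = ⌊947/193⌋ − ⌊912/193⌋ = 4 − 4 = 0
n=26: ⌊(27·35+37)/193⌋ − ⌊(26·35+37)/193⌋ = ⌊982/193⌋ − ⌊947/193⌋ = 5 − 4 = 1

000010000100000100001000001


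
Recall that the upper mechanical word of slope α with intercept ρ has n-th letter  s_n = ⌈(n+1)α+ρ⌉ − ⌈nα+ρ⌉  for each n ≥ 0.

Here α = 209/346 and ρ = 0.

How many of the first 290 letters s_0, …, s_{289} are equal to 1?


#1s = Σ_{n=0}^{289} s_n = Σ_{n=0}^{289} (⌈(n+1)α+ρ⌉ − ⌈nα+ρ⌉)
the sum telescopes: every ⌈nα+ρ⌉ with 0 < n < 290 appears once with + and once with −, leaving ⌈290α+ρ⌉ − ⌈0·α+ρ⌉
290α + ρ = (290·209) / 346 = 60610/346
ρ = 0/346
⌈60610/346⌉ = 176,  ⌈0/346⌉ = 0
#1s = 176 − 0 = 176

176


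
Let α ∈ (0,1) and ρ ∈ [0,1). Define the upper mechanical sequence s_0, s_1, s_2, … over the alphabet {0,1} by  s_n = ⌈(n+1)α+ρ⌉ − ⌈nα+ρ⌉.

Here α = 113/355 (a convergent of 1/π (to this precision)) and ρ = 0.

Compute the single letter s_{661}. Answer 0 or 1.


(n+1)α + ρ = (662·113) / 355 = 74806/355
nα + ρ     = (661·113) / 355 = 74693/355
⌈74806/355⌉ = 211,  ⌈74693/355⌉ = 211
s_{661} = 211 − 211 = 0

0


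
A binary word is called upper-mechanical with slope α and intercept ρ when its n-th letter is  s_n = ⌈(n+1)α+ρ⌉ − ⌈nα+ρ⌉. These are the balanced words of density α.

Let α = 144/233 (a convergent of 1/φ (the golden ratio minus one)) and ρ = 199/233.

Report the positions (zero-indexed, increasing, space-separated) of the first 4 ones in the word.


n=0: ⌈343/233⌉−⌈199/233⌉ = 2−1 = 1  ← one
n=1: ⌈487/233⌉−⌈343/233⌉ = 3−2 = 1  ← one
n=2: ⌈631/233⌉−⌈487/233⌉ = 3−3 = 0
n=3: ⌈775/233⌉−⌈631/233⌉ = 4−3 = 1  ← one
n=4: ⌈919/233⌉−⌈775/233⌉ = 4−4 = 0
n=5: ⌈1063/233⌉−⌈919/233⌉ = 5−4 = 1  ← one
positions of the first 4 ones: 0 1 3 5

0 1 3 5


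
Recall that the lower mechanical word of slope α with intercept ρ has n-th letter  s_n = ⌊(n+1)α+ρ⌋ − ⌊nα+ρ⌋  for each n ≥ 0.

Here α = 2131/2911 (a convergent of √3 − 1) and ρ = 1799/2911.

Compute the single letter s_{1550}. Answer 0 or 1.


1

(n+1)α + ρ = (1551·2131 + 1799) / 2911 = 3306980/2911
nα + ρ     = (1550·2131 + 1799) / 2911 = 3304849/2911
⌊3306980/2911⌋ = 1136,  ⌊3304849/2911⌋ = 1135
s_{1550} = 1136 − 1135 = 1


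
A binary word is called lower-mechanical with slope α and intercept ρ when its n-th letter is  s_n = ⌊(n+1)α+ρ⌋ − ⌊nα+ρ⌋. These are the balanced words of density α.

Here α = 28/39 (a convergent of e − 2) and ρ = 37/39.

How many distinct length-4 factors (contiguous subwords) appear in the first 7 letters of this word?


t_n = ⌊(n·28+37)/39⌋ for n = 0 … 7:
  n=0…7: ⌊37/39⌋=0 ⌊65/39⌋=1 ⌊93/39⌋=2 ⌊121/39⌋=3 ⌊149/39⌋=3 ⌊177/39⌋=4 ⌊205/39⌋=5 ⌊233/39⌋=5
s_n = t_(n+1) − t_n for n = 0 … 6 gives
prefix = 1110110
slide a length-4 window over [0..3] … [3..6] (4 windows); first occurrence of each distinct factor:
  [  0..  3] 1110
  [  1..  4] 1101
  [  2..  5] 1011
  [  3..  6] 0110
distinct factors: {0110, 1011, 1101, 1110}
count = 4  (Sturmian bound for length 4 is 5)

4


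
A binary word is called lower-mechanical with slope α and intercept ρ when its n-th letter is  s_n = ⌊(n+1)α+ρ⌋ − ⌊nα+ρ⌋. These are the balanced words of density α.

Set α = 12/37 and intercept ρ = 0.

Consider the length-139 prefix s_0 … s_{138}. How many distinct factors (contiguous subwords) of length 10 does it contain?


11

t_n = ⌊(n·12)/37⌋ for n = 0 … 139:
  n=0…9: ⌊0/37⌋=0 ⌊12/37⌋=0 ⌊24/37⌋=0 ⌊36/37⌋=0 ⌊48/37⌋=1 ⌊60/37⌋=1 ⌊72/37⌋=1 ⌊84/37⌋=2 ⌊96/37⌋=2 ⌊108/37⌋=2
  n=10…19: ⌊120/37⌋=3 ⌊132/37⌋=3 ⌊144/37⌋=3 ⌊156/37⌋=4 ⌊168/37⌋=4 ⌊180/37⌋=4 ⌊192/37⌋=5 ⌊204/37⌋=5 ⌊216/37⌋=5 ⌊228/37⌋=6
  n=20…29: ⌊240/37⌋=6 ⌊252/37⌋=6 ⌊264/37⌋=7 ⌊276/37⌋=7 ⌊288/37⌋=7 ⌊300/37⌋=8 ⌊312/37⌋=8 ⌊324/37⌋=8 ⌊336/37⌋=9 ⌊348/37⌋=9
  n=30…39: ⌊360/37⌋=9 ⌊372/37⌋=10 ⌊384/37⌋=10 ⌊396/37⌋=10 ⌊408/37⌋=11 ⌊420/37⌋=11 ⌊432/37⌋=11 ⌊444/37⌋=12 ⌊456/37⌋=12 ⌊468/37⌋=12
  n=40…49: ⌊480/37⌋=12 ⌊492/37⌋=13 ⌊504/37⌋=13 ⌊516/37⌋=13 ⌊528/37⌋=14 ⌊540/37⌋=14 ⌊552/37⌋=14 ⌊564/37⌋=15 ⌊576/37⌋=15 ⌊588/37⌋=15
  n=50…59: ⌊600/37⌋=16 ⌊612/37⌋=16 ⌊624/37⌋=16 ⌊636/37⌋=17 ⌊648/37⌋=17 ⌊660/37⌋=17 ⌊672/37⌋=18 ⌊684/37⌋=18 ⌊696/37⌋=18 ⌊708/37⌋=19
  n=60…69: ⌊720/37⌋=19 ⌊732/37⌋=19 ⌊744/37⌋=20 ⌊756/37⌋=20 ⌊768/37⌋=20 ⌊780/37⌋=21 ⌊792/37⌋=21 ⌊804/37⌋=21 ⌊816/37⌋=22 ⌊828/37⌋=22
  n=70…79: ⌊840/37⌋=22 ⌊852/37⌋=23 ⌊864/37⌋=23 ⌊876/37⌋=23 ⌊888/37⌋=24 ⌊900/37⌋=24 ⌊912/37⌋=24 ⌊924/37⌋=24 ⌊936/37⌋=25 ⌊948/37⌋=25
  n=80…89: ⌊960/37⌋=25 ⌊972/37⌋=26 ⌊984/37⌋=26 ⌊996/37⌋=26 ⌊1008/37⌋=27 ⌊1020/37⌋=27 ⌊1032/37⌋=27 ⌊1044/37⌋=28 ⌊1056/37⌋=28 ⌊1068/37⌋=28
  n=90…99: ⌊1080/37⌋=29 ⌊1092/37⌋=29 ⌊1104/37⌋=29 ⌊1116/37⌋=30 ⌊1128/37⌋=30 ⌊1140/37⌋=30 ⌊1152/37⌋=31 ⌊1164/37⌋=31 ⌊1176/37⌋=31 ⌊1188/37⌋=32
  n=100…109: ⌊1200/37⌋=32 ⌊1212/37⌋=32 ⌊1224/37⌋=33 ⌊1236/37⌋=33 ⌊1248/37⌋=33 ⌊1260/37⌋=34 ⌊1272/37⌋=34 ⌊1284/37⌋=34 ⌊1296/37⌋=35 ⌊1308/37⌋=35
  n=110…119: ⌊1320/37⌋=35 ⌊1332/37⌋=36 ⌊1344/37⌋=36 ⌊1356/37⌋=36 ⌊1368/37⌋=36 ⌊1380/37⌋=37 ⌊1392/37⌋=37 ⌊1404/37⌋=37 ⌊1416/37⌋=38 ⌊1428/37⌋=38
  n=120…129: ⌊1440/37⌋=38 ⌊1452/37⌋=39 ⌊1464/37⌋=39 ⌊1476/37⌋=39 ⌊1488/37⌋=40 ⌊1500/37⌋=40 ⌊1512/37⌋=40 ⌊1524/37⌋=41 ⌊1536/37⌋=41 ⌊1548/37⌋=41
  n=130…139: ⌊1560/37⌋=42 ⌊1572/37⌋=42 ⌊1584/37⌋=42 ⌊1596/37⌋=43 ⌊1608/37⌋=43 ⌊1620/37⌋=43 ⌊1632/37⌋=44 ⌊1644/37⌋=44 ⌊1656/37⌋=44 ⌊1668/37⌋=45
s_n = t_(n+1) − t_n for n = 0 … 138 gives
prefix = 0001001001001001001001001001001001001000100100100100100100100100100100100100010010010010010010010010010010010010001001001001001001001001001
slide a length-10 window over [0..9] … [129..138] (130 windows); first occurrence of each distinct factor:
  [  0..  9] 0001001001
  [  1.. 10] 0010010010
  [  2.. 11] 0100100100
  [  3.. 12] 1001001001
  [ 30.. 39] 1001001000
  [ 31.. 40] 0010010001
  [ 32.. 41] 0100100010
  [ 33.. 42] 1001000100
  [ 34.. 43] 0010001001
  [ 35.. 44] 0100010010
  [ 36.. 45] 1000100100
  (the other 119 windows repeat one of these)
distinct factors: {0001001001, 0010001001, 0010010001, 0010010010, 0100010010, 0100100010, 0100100100, 1000100100, 1001000100, 1001001000, 1001001001}
count = 11  (Sturmian bound for length 10 is 11)


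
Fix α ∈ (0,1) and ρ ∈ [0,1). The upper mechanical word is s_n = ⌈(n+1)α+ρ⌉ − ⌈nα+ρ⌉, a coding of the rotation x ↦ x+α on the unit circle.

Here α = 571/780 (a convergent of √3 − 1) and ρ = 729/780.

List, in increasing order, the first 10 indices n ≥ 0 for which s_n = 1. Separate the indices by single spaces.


0 1 2 4 5 6 8 9 11 12

n=0: ⌈1300/780⌉−⌈729/780⌉ = 2−1 = 1  ← one
n=1: ⌈1871/780⌉−⌈1300/780⌉ = 3−2 = 1  ← one
n=2: ⌈2442/780⌉−⌈1871/780⌉ = 4−3 = 1  ← one
n=3: ⌈3013/780⌉−⌈2442/780⌉ = 4−4 = 0
n=4: ⌈3584/780⌉−⌈3013/780⌉ = 5−4 = 1  ← one
n=5: ⌈4155/780⌉−⌈3584/780⌉ = 6−5 = 1  ← one
n=6: ⌈4726/780⌉−⌈4155/780⌉ = 7−6 = 1  ← one
n=7: ⌈5297/780⌉−⌈4726/780⌉ = 7−7 = 0
n=8: ⌈5868/780⌉−⌈5297/780⌉ = 8−7 = 1  ← one
n=9: ⌈6439/780⌉−⌈5868/780⌉ = 9−8 = 1  ← one
n=10: ⌈7010/780⌉−⌈6439/780⌉ = 9−9 = 0
n=11: ⌈7581/780⌉−⌈7010/780⌉ = 10−9 = 1  ← one
n=12: ⌈8152/780⌉−⌈7581/780⌉ = 11−10 = 1  ← one
positions of the first 10 ones: 0 1 2 4 5 6 8 9 11 12


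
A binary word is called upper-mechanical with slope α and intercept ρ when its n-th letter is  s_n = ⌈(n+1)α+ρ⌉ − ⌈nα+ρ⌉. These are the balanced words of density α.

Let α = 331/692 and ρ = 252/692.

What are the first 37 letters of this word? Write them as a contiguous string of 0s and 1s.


0101010101010101001010101010101010101

n=0: ⌈(1·331+252)/692⌉ − ⌈(0·331+252)/692⌉ = ⌈583/692⌉ − ⌈252/692⌉ = 1 − 1 = 0
n=1: ⌈(2·331+252)/692⌉ − ⌈(1·331+252)/692⌉ = ⌈914/692⌉ − ⌈583/692⌉ = 2 − 1 = 1
n=2: ⌈(3·331+252)/692⌉ − ⌈(2·331+252)/692⌉ = ⌈1245/692⌉ − ⌈914/692⌉ = 2 − 2 = 0
n=3: ⌈(4·331+252)/692⌉ − ⌈(3·331+252)/692⌉ = ⌈1576/692⌉ − ⌈1245/692⌉ = 3 − 2 = 1
n=4: ⌈(5·331+252)/692⌉ − ⌈(4·331+252)/692⌉ = ⌈1907/692⌉ − ⌈1576/692⌉ = 3 − 3 = 0
n=5: ⌈(6·331+252)/692⌉ − ⌈(5·331+252)/692⌉ = ⌈2238/692⌉ − ⌈1907/692⌉ = 4 − 3 = 1
n=6: ⌈(7·331+252)/692⌉ − ⌈(6·331+252)/692⌉ = ⌈2569/692⌉ − ⌈2238/692⌉ = 4 − 4 = 0
n=7: ⌈(8·331+252)/692⌉ − ⌈(7·331+252)/692⌉ = ⌈2900/692⌉ − ⌈2569/692⌉ = 5 − 4 = 1
n=8: ⌈(9·331+252)/692⌉ − ⌈(8·331+252)/692⌉ = ⌈3231/692⌉ − ⌈2900/692⌉ = 5 − 5 = 0
n=9: ⌈(10·331+252)/692⌉ − ⌈(9·331+252)/692⌉ = ⌈3562/692⌉ − ⌈3231/692⌉ = 6 − 5 = 1
n=10: ⌈(11·331+252)/692⌉ − ⌈(10·331+252)/692⌉ = ⌈3893/692⌉ − ⌈3562/692⌉ = 6 − 6 = 0
n=11: ⌈(12·331+252)/692⌉ − ⌈(11·331+252)/692⌉ = ⌈4224/692⌉ − ⌈3893/692⌉ = 7 − 6 = 1
n=12: ⌈(13·331+252)/692⌉ − ⌈(12·331+252)/692⌉ = ⌈4555/692⌉ − ⌈4224/692⌉ = 7 − 7 = 0
n=13: ⌈(14·331+252)/692⌉ − ⌈(13·331+252)/692⌉ = ⌈4886/692⌉ − ⌈4555/692⌉ = 8 − 7 = 1
n=14: ⌈(15·331+252)/692⌉ − ⌈(14·331+252)/692⌉ = ⌈5217/692⌉ − ⌈4886/692⌉ = 8 − 8 = 0
n=15: ⌈(16·331+252)/692⌉ − ⌈(15·331+252)/692⌉ = ⌈5548/692⌉ − ⌈5217/692⌉ = 9 − 8 = 1
n=16: ⌈(17·331+252)/692⌉ − ⌈(16·331+252)/692⌉ = ⌈5879/692⌉ − ⌈5548/692⌉ = 9 − 9 = 0
n=17: ⌈(18·331+252)/692⌉ − ⌈(17·331+252)/692⌉ = ⌈6210/692⌉ − ⌈5879/692⌉ = 9 − 9 = 0
n=18: ⌈(19·331+252)/692⌉ − ⌈(18·331+252)/692⌉ = ⌈6541/692⌉ − ⌈6210/692⌉ = 10 − 9 = 1
n=19: ⌈(20·331+252)/692⌉ − ⌈(19·331+252)/692⌉ = ⌈6872/692⌉ − ⌈6541/692⌉ = 10 − 10 = 0
n=20: ⌈(21·331+252)/692⌉ − ⌈(20·331+252)/692⌉ = ⌈7203/692⌉ − ⌈6872/692⌉ = 11 − 10 = 1
n=21: ⌈(22·331+252)/692⌉ − ⌈(21·331+252)/692⌉ = ⌈7534/692⌉ − ⌈7203/692⌉ = 11 − 11 = 0
n=22: ⌈(23·331+252)/692⌉ − ⌈(22·331+252)/692⌉ = ⌈7865/692⌉ − ⌈7534/692⌉ = 12 − 11 = 1
n=23: ⌈(24·331+252)/692⌉ − ⌈(23·331+252)/692⌉ = ⌈8196/692⌉ − ⌈7865/692⌉ = 12 − 12 = 0
n=24: ⌈(25·331+252)/692⌉ − ⌈(24·331+252)/692⌉ = ⌈8527/692⌉ − ⌈8196/692⌉ = 13 − 12 = 1
n=25: ⌈(26·331+252)/692⌉ − ⌈(25·331+252)/692⌉ = ⌈8858/692⌉ − ⌈8527/692⌉ = 13 − 13 = 0
n=26: ⌈(27·331+252)/692⌉ − ⌈(26·331+252)/692⌉ = ⌈9189/692⌉ − ⌈8858/692⌉ = 14 − 13 = 1
n=27: ⌈(28·331+252)/692⌉ − ⌈(27·331+252)/692⌉ = ⌈9520/692⌉ − ⌈9189/692⌉ = 14 − 14 = 0
n=28: ⌈(29·331+252)/692⌉ − ⌈(28·331+252)/692⌉ = ⌈9851/692⌉ − ⌈9520/692⌉ = 15 − 14 = 1
n=29: ⌈(30·331+252)/692⌉ − ⌈(29·331+252)/692⌉ = ⌈10182/692⌉ − ⌈9851/692⌉ = 15 − 15 = 0
n=30: ⌈(31·331+252)/692⌉ − ⌈(30·331+252)/692⌉ = ⌈10513/692⌉ − ⌈10182/692⌉ = 16 − 15 = 1
n=31: ⌈(32·331+252)/692⌉ − ⌈(31·331+252)/692⌉ = ⌈10844/692⌉ − ⌈10513/692⌉ = 16 − 16 = 0
n=32: ⌈(33·331+252)/692⌉ − ⌈(32·331+252)/692⌉ = ⌈11175/692⌉ − ⌈10844/692⌉ = 17 − 16 = 1
n=33: ⌈(34·331+252)/692⌉ − ⌈(33·331+252)/692⌉ = ⌈11506/692⌉ − ⌈11175/692⌉ = 17 − 17 = 0
n=34: ⌈(35·331+252)/692⌉ − ⌈(34·331+252)/692⌉ = ⌈11837/692⌉ − ⌈11506/692⌉ = 18 − 17 = 1
n=35: ⌈(36·331+252)/692⌉ − ⌈(35·331+252)/692⌉ = ⌈12168/692⌉ − ⌈11837/692⌉ = 18 − 18 = 0
n=36: ⌈(37·331+252)/692⌉ − ⌈(36·331+252)/692⌉ = ⌈12499/692⌉ − ⌈12168/692⌉ = 19 − 18 = 1


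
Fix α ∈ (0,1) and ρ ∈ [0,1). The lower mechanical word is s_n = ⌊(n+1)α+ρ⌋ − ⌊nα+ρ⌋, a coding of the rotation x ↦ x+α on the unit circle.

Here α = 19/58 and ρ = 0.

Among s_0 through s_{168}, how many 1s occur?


55

#1s = Σ_{n=0}^{168} s_n = Σ_{n=0}^{168} (⌊(n+1)α+ρ⌋ − ⌊nα+ρ⌋)
the sum telescopes: every ⌊nα+ρ⌋ with 0 < n < 169 appears once with + and once with −, leaving ⌊169α+ρ⌋ − ⌊0·α+ρ⌋
169α + ρ = (169·19) / 58 = 3211/58
ρ = 0/58
⌊3211/58⌋ = 55,  ⌊0/58⌋ = 0
#1s = 55 − 0 = 55


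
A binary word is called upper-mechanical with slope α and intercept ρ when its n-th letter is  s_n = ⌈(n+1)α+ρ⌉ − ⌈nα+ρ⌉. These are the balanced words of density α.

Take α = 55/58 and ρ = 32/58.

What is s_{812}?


1

(n+1)α + ρ = (813·55 + 32) / 58 = 44747/58
nα + ρ     = (812·55 + 32) / 58 = 44692/58
⌈44747/58⌉ = 772,  ⌈44692/58⌉ = 771
s_{812} = 772 − 771 = 1


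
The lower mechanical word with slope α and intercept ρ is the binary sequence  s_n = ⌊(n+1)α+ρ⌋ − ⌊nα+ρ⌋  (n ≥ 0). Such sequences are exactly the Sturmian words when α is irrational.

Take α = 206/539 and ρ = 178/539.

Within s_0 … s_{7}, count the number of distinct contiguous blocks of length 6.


t_n = ⌊(n·206+178)/539⌋ for n = 0 … 8:
  n=0…8: ⌊178/539⌋=0 ⌊384/539⌋=0 ⌊590/539⌋=1 ⌊796/539⌋=1 ⌊1002/539⌋=1 ⌊1208/539⌋=2 ⌊1414/539⌋=2 ⌊1620/539⌋=3 ⌊1826/539⌋=3
s_n = t_(n+1) − t_n for n = 0 … 7 gives
prefix = 01001010
slide a length-6 window over [0..5] … [2..7] (3 windows); first occurrence of each distinct factor:
  [  0..  5] 010010
  [  1..  6] 100101
  [  2..  7] 001010
distinct factors: {001010, 010010, 100101}
count = 3  (Sturmian bound for length 6 is 7)

3


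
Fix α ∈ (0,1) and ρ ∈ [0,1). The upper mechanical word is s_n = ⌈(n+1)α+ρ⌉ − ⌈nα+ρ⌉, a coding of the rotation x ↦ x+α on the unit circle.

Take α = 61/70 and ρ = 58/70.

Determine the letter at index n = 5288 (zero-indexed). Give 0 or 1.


1

(n+1)α + ρ = (5289·61 + 58) / 70 = 322687/70
nα + ρ     = (5288·61 + 58) / 70 = 322626/70
⌈322687/70⌉ = 4610,  ⌈322626/70⌉ = 4609
s_{5288} = 4610 − 4609 = 1


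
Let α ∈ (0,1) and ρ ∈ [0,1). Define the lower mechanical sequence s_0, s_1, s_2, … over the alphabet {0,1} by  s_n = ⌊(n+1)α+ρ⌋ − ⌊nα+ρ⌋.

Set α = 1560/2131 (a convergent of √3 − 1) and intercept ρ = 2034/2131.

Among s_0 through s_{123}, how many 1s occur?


91

#1s = Σ_{n=0}^{123} s_n = Σ_{n=0}^{123} (⌊(n+1)α+ρ⌋ − ⌊nα+ρ⌋)
the sum telescopes: every ⌊nα+ρ⌋ with 0 < n < 124 appears once with + and once with −, leaving ⌊124α+ρ⌋ − ⌊0·α+ρ⌋
124α + ρ = (124·1560 + 2034) / 2131 = 195474/2131
ρ = 2034/2131
⌊195474/2131⌋ = 91,  ⌊2034/2131⌋ = 0
#1s = 91 − 0 = 91


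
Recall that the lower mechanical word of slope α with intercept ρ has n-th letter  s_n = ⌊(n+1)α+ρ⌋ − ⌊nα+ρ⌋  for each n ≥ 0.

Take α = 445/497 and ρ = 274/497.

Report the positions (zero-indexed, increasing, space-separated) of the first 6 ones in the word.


n=0: ⌊719/497⌋−⌊274/497⌋ = 1−0 = 1  ← one
n=1: ⌊1164/497⌋−⌊719/497⌋ = 2−1 = 1  ← one
n=2: ⌊1609/497⌋−⌊1164/497⌋ = 3−2 = 1  ← one
n=3: ⌊2054/497⌋−⌊1609/497⌋ = 4−3 = 1  ← one
n=4: ⌊2499/497⌋−⌊2054/497⌋ = 5−4 = 1  ← one
n=5: ⌊2944/497⌋−⌊2499/497⌋ = 5−5 = 0
n=6: ⌊3389/497⌋−⌊2944/497⌋ = 6−5 = 1  ← one
positions of the first 6 ones: 0 1 2 3 4 6

0 1 2 3 4 6


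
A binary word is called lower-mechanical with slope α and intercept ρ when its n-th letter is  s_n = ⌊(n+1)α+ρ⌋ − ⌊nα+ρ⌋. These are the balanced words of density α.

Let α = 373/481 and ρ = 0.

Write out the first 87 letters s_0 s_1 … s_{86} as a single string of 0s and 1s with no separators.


011101110111101110111101110111101110111101110111011110111011110111011110111011110111011

n=0: ⌊(1·373)/481⌋ − ⌊(0·373)/481⌋ = ⌊373/481⌋ − ⌊0/481⌋ = 0 − 0 = 0
n=1: ⌊(2·373)/481⌋ − ⌊(1·373)/481⌋ = ⌊746/481⌋ − ⌊373/481⌋ = 1 − 0 = 1
n=2: ⌊(3·373)/481⌋ − ⌊(2·373)/481⌋ = ⌊1119/481⌋ − ⌊746/481⌋ = 2 − 1 = 1
n=3: ⌊(4·373)/481⌋ − ⌊(3·373)/481⌋ = ⌊1492/481⌋ − ⌊1119/481⌋ = 3 − 2 = 1
n=4: ⌊(5·373)/481⌋ − ⌊(4·373)/481⌋ = ⌊1865/481⌋ − ⌊1492/481⌋ = 3 − 3 = 0
n=5: ⌊(6·373)/481⌋ − ⌊(5·373)/481⌋ = ⌊2238/481⌋ − ⌊1865/481⌋ = 4 − 3 = 1
n=6: ⌊(7·373)/481⌋ − ⌊(6·373)/481⌋ = ⌊2611/481⌋ − ⌊2238/481⌋ = 5 − 4 = 1
n=7: ⌊(8·373)/481⌋ − ⌊(7·373)/481⌋ = ⌊2984/481⌋ − ⌊2611/481⌋ = 6 − 5 = 1
n=8: ⌊(9·373)/481⌋ − ⌊(8·373)/481⌋ = ⌊3357/481⌋ − ⌊2984/481⌋ = 6 − 6 = 0
n=9: ⌊(10·373)/481⌋ − ⌊(9·373)/481⌋ = ⌊3730/481⌋ − ⌊3357/481⌋ = 7 − 6 = 1
n=10: ⌊(11·373)/481⌋ − ⌊(10·373)/481⌋ = ⌊4103/481⌋ − ⌊3730/481⌋ = 8 − 7 = 1
n=11: ⌊(12·373)/481⌋ − ⌊(11·373)/481⌋ = ⌊4476/481⌋ − ⌊4103/481⌋ = 9 − 8 = 1
n=12: ⌊(13·373)/481⌋ − ⌊(12·373)/481⌋ = ⌊4849/481⌋ − ⌊4476/481⌋ = 10 − 9 = 1
n=13: ⌊(14·373)/481⌋ − ⌊(13·373)/481⌋ = ⌊5222/481⌋ − ⌊4849/481⌋ = 10 − 10 = 0
n=14: ⌊(15·373)/481⌋ − ⌊(14·373)/481⌋ = ⌊5595/481⌋ − ⌊5222/481⌋ = 11 − 10 = 1
n=15: ⌊(16·373)/481⌋ − ⌊(15·373)/481⌋ = ⌊5968/481⌋ − ⌊5595/481⌋ = 12 − 11 = 1
n=16: ⌊(17·373)/481⌋ − ⌊(16·373)/481⌋ = ⌊6341/481⌋ − ⌊5968/481⌋ = 13 − 12 = 1
n=17: ⌊(18·373)/481⌋ − ⌊(17·373)/481⌋ = ⌊6714/481⌋ − ⌊6341/481⌋ = 13 − 13 = 0
n=18: ⌊(19·373)/481⌋ − ⌊(18·373)/481⌋ = ⌊7087/481⌋ − ⌊6714/481⌋ = 14 − 13 = 1
n=19: ⌊(20·373)/481⌋ − ⌊(19·373)/481⌋ = ⌊7460/481⌋ − ⌊7087/481⌋ = 15 − 14 = 1
n=20: ⌊(21·373)/481⌋ − ⌊(20·373)/481⌋ = ⌊7833/481⌋ − ⌊7460/481⌋ = 16 − 15 = 1
n=21: ⌊(22·373)/481⌋ − ⌊(21·373)/481⌋ = ⌊8206/481⌋ − ⌊7833/481⌋ = 17 − 16 = 1
n=22: ⌊(23·373)/481⌋ − ⌊(22·373)/481⌋ = ⌊8579/481⌋ − ⌊8206/481⌋ = 17 − 17 = 0
n=23: ⌊(24·373)/481⌋ − ⌊(23·373)/481⌋ = ⌊8952/481⌋ − ⌊8579/481⌋ = 18 − 17 = 1
n=24: ⌊(25·373)/481⌋ − ⌊(24·373)/481⌋ = ⌊9325/481⌋ − ⌊8952/481⌋ = 19 − 18 = 1
n=25: ⌊(26·373)/481⌋ − ⌊(25·373)/481⌋ = ⌊9698/481⌋ − ⌊9325/481⌋ = 20 − 19 = 1
n=26: ⌊(27·373)/481⌋ − ⌊(26·373)/481⌋ = ⌊10071/481⌋ − ⌊9698/481⌋ = 20 − 20 = 0
n=27: ⌊(28·373)/481⌋ − ⌊(27·373)/481⌋ = ⌊10444/481⌋ − ⌊10071/481⌋ = 21 − 20 = 1
n=28: ⌊(29·373)/481⌋ − ⌊(28·373)/481⌋ = ⌊10817/481⌋ − ⌊10444/481⌋ = 22 − 21 = 1
n=29: ⌊(30·373)/481⌋ − ⌊(29·373)/481⌋ = ⌊11190/481⌋ − ⌊10817/481⌋ = 23 − 22 = 1
n=30: ⌊(31·373)/481⌋ − ⌊(30·373)/481⌋ = ⌊11563/481⌋ − ⌊11190/481⌋ = 24 − 23 = 1
n=31: ⌊(32·373)/481⌋ − ⌊(31·373)/481⌋ = ⌊11936/481⌋ − ⌊11563/481⌋ = 24 − 24 = 0
n=32: ⌊(33·373)/481⌋ − ⌊(32·373)/481⌋ = ⌊12309/481⌋ − ⌊11936/481⌋ = 25 − 24 = 1
n=33: ⌊(34·373)/481⌋ − ⌊(33·373)/481⌋ = ⌊12682/481⌋ − ⌊12309/481⌋ = 26 − 25 = 1
n=34: ⌊(35·373)/481⌋ − ⌊(34·373)/481⌋ = ⌊13055/481⌋ − ⌊12682/481⌋ = 27 − 26 = 1
n=35: ⌊(36·373)/481⌋ − ⌊(35·373)/481⌋ = ⌊13428/481⌋ − ⌊13055/481⌋ = 27 − 27 = 0
n=36: ⌊(37·373)/481⌋ − ⌊(36·373)/481⌋ = ⌊13801/481⌋ − ⌊13428/481⌋ = 28 − 27 = 1
n=37: ⌊(38·373)/481⌋ − ⌊(37·373)/481⌋ = ⌊14174/481⌋ − ⌊13801/481⌋ = 29 − 28 = 1
n=38: ⌊(39·373)/481⌋ − ⌊(38·373)/481⌋ = ⌊14547/481⌋ − ⌊14174/481⌋ = 30 − 29 = 1
n=39: ⌊(40·373)/481⌋ − ⌊(39·373)/481⌋ = ⌊14920/481⌋ − ⌊14547/481⌋ = 31 − 30 = 1
n=40: ⌊(41·373)/481⌋ − ⌊(40·373)/481⌋ = ⌊15293/481⌋ − ⌊14920/481⌋ = 31 − 31 = 0
n=41: ⌊(42·373)/481⌋ − ⌊(41·373)/481⌋ = ⌊15666/481⌋ − ⌊15293/481⌋ = 32 − 31 = 1
n=42: ⌊(43·373)/481⌋ − ⌊(42·373)/481⌋ = ⌊16039/481⌋ − ⌊15666/481⌋ = 33 − 32 = 1
n=43: ⌊(44·373)/481⌋ − ⌊(43·373)/481⌋ = ⌊16412/481⌋ − ⌊16039/481⌋ = 34 − 33 = 1
n=44: ⌊(45·373)/481⌋ − ⌊(44·373)/481⌋ = ⌊16785/481⌋ − ⌊16412/481⌋ = 34 − 34 = 0
n=45: ⌊(46·373)/481⌋ − ⌊(45·373)/481⌋ = ⌊17158/481⌋ − ⌊16785/481⌋ = 35 − 34 = 1
n=46: ⌊(47·373)/481⌋ − ⌊(46·373)/481⌋ = ⌊17531/481⌋ − ⌊17158/481⌋ = 36 − 35 = 1
n=47: ⌊(48·373)/481⌋ − ⌊(47·373)/481⌋ = ⌊17904/481⌋ − ⌊17531/481⌋ = 37 − 36 = 1
n=48: ⌊(49·373)/481⌋ − ⌊(48·373)/481⌋ = ⌊18277/481⌋ − ⌊17904/481⌋ = 37 − 37 = 0
n=49: ⌊(50·373)/481⌋ − ⌊(49·373)/481⌋ = ⌊18650/481⌋ − ⌊18277/481⌋ = 38 − 37 = 1
n=50: ⌊(51·373)/481⌋ − ⌊(50·373)/481⌋ = ⌊19023/481⌋ − ⌊18650/481⌋ = 39 − 38 = 1
n=51: ⌊(52·373)/481⌋ − ⌊(51·373)/481⌋ = ⌊19396/481⌋ − ⌊19023/481⌋ = 40 − 39 = 1
n=52: ⌊(53·373)/481⌋ − ⌊(52·373)/481⌋ = ⌊19769/481⌋ − ⌊19396/481⌋ = 41 − 40 = 1
n=53: ⌊(54·373)/481⌋ − ⌊(53·373)/481⌋ = ⌊20142/481⌋ − ⌊19769/481⌋ = 41 − 41 = 0
n=54: ⌊(55·373)/481⌋ − ⌊(54·373)/481⌋ = ⌊20515/481⌋ − ⌊20142/481⌋ = 42 − 41 = 1
n=55: ⌊(56·373)/481⌋ − ⌊(55·373)/481⌋ = ⌊20888/481⌋ − ⌊20515/481⌋ = 43 − 42 = 1
n=56: ⌊(57·373)/481⌋ − ⌊(56·373)/481⌋ = ⌊21261/481⌋ − ⌊20888/481⌋ = 44 − 43 = 1
n=57: ⌊(58·373)/481⌋ − ⌊(57·373)/481⌋ = ⌊21634/481⌋ − ⌊21261/481⌋ = 44 − 44 = 0
n=58: ⌊(59·373)/481⌋ − ⌊(58·373)/481⌋ = ⌊22007/481⌋ − ⌊21634/481⌋ = 45 − 44 = 1
n=59: ⌊(60·373)/481⌋ − ⌊(59·373)/481⌋ = ⌊22380/481⌋ − ⌊22007/481⌋ = 46 − 45 = 1
n=60: ⌊(61·373)/481⌋ − ⌊(60·373)/481⌋ = ⌊22753/481⌋ − ⌊22380/481⌋ = 47 − 46 = 1
n=61: ⌊(62·373)/481⌋ − ⌊(61·373)/481⌋ = ⌊23126/481⌋ − ⌊22753/481⌋ = 48 − 47 = 1
n=62: ⌊(63·373)/481⌋ − ⌊(62·373)/481⌋ = ⌊23499/481⌋ − ⌊23126/481⌋ = 48 − 48 = 0
n=63: ⌊(64·373)/481⌋ − ⌊(63·373)/481⌋ = ⌊23872/481⌋ − ⌊23499/481⌋ = 49 − 48 = 1
n=64: ⌊(65·373)/481⌋ − ⌊(64·373)/481⌋ = ⌊24245/481⌋ − ⌊23872/481⌋ = 50 − 49 = 1
n=65: ⌊(66·373)/481⌋ − ⌊(65·373)/481⌋ = ⌊24618/481⌋ − ⌊24245/481⌋ = 51 − 50 = 1
n=66: ⌊(67·373)/481⌋ − ⌊(66·373)/481⌋ = ⌊24991/481⌋ − ⌊24618/481⌋ = 51 − 51 = 0
n=67: ⌊(68·373)/481⌋ − ⌊(67·373)/481⌋ = ⌊25364/481⌋ − ⌊24991/481⌋ = 52 − 51 = 1
n=68: ⌊(69·373)/481⌋ − ⌊(68·373)/481⌋ = ⌊25737/481⌋ − ⌊25364/481⌋ = 53 − 52 = 1
n=69: ⌊(70·373)/481⌋ − ⌊(69·373)/481⌋ = ⌊26110/481⌋ − ⌊25737/481⌋ = 54 − 53 = 1
n=70: ⌊(71·373)/481⌋ − ⌊(70·373)/481⌋ = ⌊26483/481⌋ − ⌊26110/481⌋ = 55 − 54 = 1
n=71: ⌊(72·373)/481⌋ − ⌊(71·373)/481⌋ = ⌊26856/481⌋ − ⌊26483/481⌋ = 55 − 55 = 0
n=72: ⌊(73·373)/481⌋ − ⌊(72·373)/481⌋ = ⌊27229/481⌋ − ⌊26856/481⌋ = 56 − 55 = 1
n=73: ⌊(74·373)/481⌋ − ⌊(73·373)/481⌋ = ⌊27602/481⌋ − ⌊27229/481⌋ = 57 − 56 = 1
n=74: ⌊(75·373)/481⌋ − ⌊(74·373)/481⌋ = ⌊27975/481⌋ − ⌊27602/481⌋ = 58 − 57 = 1
n=75: ⌊(76·373)/481⌋ − ⌊(75·373)/481⌋ = ⌊28348/481⌋ − ⌊27975/481⌋ = 58 − 58 = 0
n=76: ⌊(77·373)/481⌋ − ⌊(76·373)/481⌋ = ⌊28721/481⌋ − ⌊28348/481⌋ = 59 − 58 = 1
n=77: ⌊(78·373)/481⌋ − ⌊(77·373)/481⌋ = ⌊29094/481⌋ − ⌊28721/481⌋ = 60 − 59 = 1
n=78: ⌊(79·373)/481⌋ − ⌊(78·373)/481⌋ = ⌊29467/481⌋ − ⌊29094/481⌋ = 61 − 60 = 1
n=79: ⌊(80·373)/481⌋ − ⌊(79·373)/481⌋ = ⌊29840/481⌋ − ⌊29467/481⌋ = 62 − 61 = 1
n=80: ⌊(81·373)/481⌋ − ⌊(80·373)/481⌋ = ⌊30213/481⌋ − ⌊29840/481⌋ = 62 − 62 = 0
n=81: ⌊(82·373)/481⌋ − ⌊(81·373)/481⌋ = ⌊30586/481⌋ − ⌊30213/481⌋ = 63 − 62 = 1
n=82: ⌊(83·373)/481⌋ − ⌊(82·373)/481⌋ = ⌊30959/481⌋ − ⌊30586/481⌋ = 64 − 63 = 1
n=83: ⌊(84·373)/481⌋ − ⌊(83·373)/481⌋ = ⌊31332/481⌋ − ⌊30959/481⌋ = 65 − 64 = 1
n=84: ⌊(85·373)/481⌋ − ⌊(84·373)/481⌋ = ⌊31705/481⌋ − ⌊31332/481⌋ = 65 − 65 = 0
n=85: ⌊(86·373)/481⌋ − ⌊(85·373)/481⌋ = ⌊32078/481⌋ − ⌊31705/481⌋ = 66 − 65 = 1
n=86: ⌊(87·373)/481⌋ − ⌊(86·373)/481⌋ = ⌊32451/481⌋ − ⌊32078/481⌋ = 67 − 66 = 1


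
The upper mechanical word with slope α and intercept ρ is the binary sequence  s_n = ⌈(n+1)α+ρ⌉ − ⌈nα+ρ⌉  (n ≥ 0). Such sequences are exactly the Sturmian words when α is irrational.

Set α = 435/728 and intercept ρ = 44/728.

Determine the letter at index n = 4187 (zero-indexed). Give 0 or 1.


1

(n+1)α + ρ = (4188·435 + 44) / 728 = 1821824/728
nα + ρ     = (4187·435 + 44) / 728 = 1821389/728
⌈1821824/728⌉ = 2503,  ⌈1821389/728⌉ = 2502
s_{4187} = 2503 − 2502 = 1
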